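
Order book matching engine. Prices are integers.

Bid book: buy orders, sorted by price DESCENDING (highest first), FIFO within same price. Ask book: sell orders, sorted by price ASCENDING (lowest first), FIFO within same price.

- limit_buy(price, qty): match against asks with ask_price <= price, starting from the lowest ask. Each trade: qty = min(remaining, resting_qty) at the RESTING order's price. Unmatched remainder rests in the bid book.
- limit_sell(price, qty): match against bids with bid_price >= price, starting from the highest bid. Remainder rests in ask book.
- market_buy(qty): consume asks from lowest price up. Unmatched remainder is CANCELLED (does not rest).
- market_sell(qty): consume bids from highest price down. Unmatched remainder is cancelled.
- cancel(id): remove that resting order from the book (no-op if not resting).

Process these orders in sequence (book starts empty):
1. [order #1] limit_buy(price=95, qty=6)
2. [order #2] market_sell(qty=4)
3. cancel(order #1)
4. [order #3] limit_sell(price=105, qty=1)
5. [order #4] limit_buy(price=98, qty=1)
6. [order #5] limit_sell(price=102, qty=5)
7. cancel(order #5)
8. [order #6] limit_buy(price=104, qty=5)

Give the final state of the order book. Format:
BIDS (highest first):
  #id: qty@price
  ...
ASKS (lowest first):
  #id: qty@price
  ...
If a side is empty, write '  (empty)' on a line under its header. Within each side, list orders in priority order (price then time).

Answer: BIDS (highest first):
  #6: 5@104
  #4: 1@98
ASKS (lowest first):
  #3: 1@105

Derivation:
After op 1 [order #1] limit_buy(price=95, qty=6): fills=none; bids=[#1:6@95] asks=[-]
After op 2 [order #2] market_sell(qty=4): fills=#1x#2:4@95; bids=[#1:2@95] asks=[-]
After op 3 cancel(order #1): fills=none; bids=[-] asks=[-]
After op 4 [order #3] limit_sell(price=105, qty=1): fills=none; bids=[-] asks=[#3:1@105]
After op 5 [order #4] limit_buy(price=98, qty=1): fills=none; bids=[#4:1@98] asks=[#3:1@105]
After op 6 [order #5] limit_sell(price=102, qty=5): fills=none; bids=[#4:1@98] asks=[#5:5@102 #3:1@105]
After op 7 cancel(order #5): fills=none; bids=[#4:1@98] asks=[#3:1@105]
After op 8 [order #6] limit_buy(price=104, qty=5): fills=none; bids=[#6:5@104 #4:1@98] asks=[#3:1@105]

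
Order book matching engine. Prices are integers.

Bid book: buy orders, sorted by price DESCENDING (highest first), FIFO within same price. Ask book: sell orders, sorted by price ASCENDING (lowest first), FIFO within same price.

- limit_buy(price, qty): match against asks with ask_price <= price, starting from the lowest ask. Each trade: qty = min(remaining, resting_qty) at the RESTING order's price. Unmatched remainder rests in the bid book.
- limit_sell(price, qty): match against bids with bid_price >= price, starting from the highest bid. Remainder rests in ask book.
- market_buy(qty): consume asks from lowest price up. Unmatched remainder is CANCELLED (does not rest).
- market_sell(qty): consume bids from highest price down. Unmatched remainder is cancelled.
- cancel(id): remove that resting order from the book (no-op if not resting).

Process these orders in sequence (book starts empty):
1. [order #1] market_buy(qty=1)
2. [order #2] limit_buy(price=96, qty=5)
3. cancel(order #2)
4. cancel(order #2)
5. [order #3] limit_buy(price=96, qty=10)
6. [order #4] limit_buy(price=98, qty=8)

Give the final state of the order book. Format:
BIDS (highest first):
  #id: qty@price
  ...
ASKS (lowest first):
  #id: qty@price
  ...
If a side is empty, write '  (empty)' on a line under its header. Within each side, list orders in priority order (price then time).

After op 1 [order #1] market_buy(qty=1): fills=none; bids=[-] asks=[-]
After op 2 [order #2] limit_buy(price=96, qty=5): fills=none; bids=[#2:5@96] asks=[-]
After op 3 cancel(order #2): fills=none; bids=[-] asks=[-]
After op 4 cancel(order #2): fills=none; bids=[-] asks=[-]
After op 5 [order #3] limit_buy(price=96, qty=10): fills=none; bids=[#3:10@96] asks=[-]
After op 6 [order #4] limit_buy(price=98, qty=8): fills=none; bids=[#4:8@98 #3:10@96] asks=[-]

Answer: BIDS (highest first):
  #4: 8@98
  #3: 10@96
ASKS (lowest first):
  (empty)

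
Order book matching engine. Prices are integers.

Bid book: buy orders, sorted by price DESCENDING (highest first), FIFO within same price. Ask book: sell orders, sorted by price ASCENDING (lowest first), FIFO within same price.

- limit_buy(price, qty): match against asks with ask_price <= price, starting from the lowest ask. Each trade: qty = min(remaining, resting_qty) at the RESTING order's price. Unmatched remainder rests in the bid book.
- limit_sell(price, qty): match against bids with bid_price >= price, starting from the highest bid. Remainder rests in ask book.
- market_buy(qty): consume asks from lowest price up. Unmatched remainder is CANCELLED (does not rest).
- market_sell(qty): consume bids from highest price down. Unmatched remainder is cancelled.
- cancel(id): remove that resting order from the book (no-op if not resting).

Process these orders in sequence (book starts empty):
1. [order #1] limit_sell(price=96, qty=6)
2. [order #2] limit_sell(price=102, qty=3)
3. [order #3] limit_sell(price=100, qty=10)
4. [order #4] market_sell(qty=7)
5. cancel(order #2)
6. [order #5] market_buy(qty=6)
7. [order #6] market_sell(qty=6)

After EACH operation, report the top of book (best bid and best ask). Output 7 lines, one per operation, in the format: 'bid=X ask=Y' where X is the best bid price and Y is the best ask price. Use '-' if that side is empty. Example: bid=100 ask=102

Answer: bid=- ask=96
bid=- ask=96
bid=- ask=96
bid=- ask=96
bid=- ask=96
bid=- ask=100
bid=- ask=100

Derivation:
After op 1 [order #1] limit_sell(price=96, qty=6): fills=none; bids=[-] asks=[#1:6@96]
After op 2 [order #2] limit_sell(price=102, qty=3): fills=none; bids=[-] asks=[#1:6@96 #2:3@102]
After op 3 [order #3] limit_sell(price=100, qty=10): fills=none; bids=[-] asks=[#1:6@96 #3:10@100 #2:3@102]
After op 4 [order #4] market_sell(qty=7): fills=none; bids=[-] asks=[#1:6@96 #3:10@100 #2:3@102]
After op 5 cancel(order #2): fills=none; bids=[-] asks=[#1:6@96 #3:10@100]
After op 6 [order #5] market_buy(qty=6): fills=#5x#1:6@96; bids=[-] asks=[#3:10@100]
After op 7 [order #6] market_sell(qty=6): fills=none; bids=[-] asks=[#3:10@100]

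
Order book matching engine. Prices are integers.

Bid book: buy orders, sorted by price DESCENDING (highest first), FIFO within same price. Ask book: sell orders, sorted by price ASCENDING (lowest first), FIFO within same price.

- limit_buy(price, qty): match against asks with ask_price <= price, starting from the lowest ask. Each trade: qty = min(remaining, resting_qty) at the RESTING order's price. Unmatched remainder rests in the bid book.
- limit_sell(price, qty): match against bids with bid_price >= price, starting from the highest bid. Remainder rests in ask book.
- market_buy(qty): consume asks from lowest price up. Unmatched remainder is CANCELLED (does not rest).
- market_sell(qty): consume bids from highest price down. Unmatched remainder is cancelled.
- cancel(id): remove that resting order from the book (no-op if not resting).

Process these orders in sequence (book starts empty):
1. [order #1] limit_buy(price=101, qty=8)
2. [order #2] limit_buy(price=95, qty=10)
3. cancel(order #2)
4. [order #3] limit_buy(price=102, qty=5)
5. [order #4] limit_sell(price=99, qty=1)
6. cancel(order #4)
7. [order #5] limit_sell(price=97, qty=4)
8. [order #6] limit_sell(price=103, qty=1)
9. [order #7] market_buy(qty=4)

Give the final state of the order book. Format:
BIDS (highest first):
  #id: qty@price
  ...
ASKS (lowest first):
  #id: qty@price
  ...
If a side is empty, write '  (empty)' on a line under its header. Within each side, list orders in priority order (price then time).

After op 1 [order #1] limit_buy(price=101, qty=8): fills=none; bids=[#1:8@101] asks=[-]
After op 2 [order #2] limit_buy(price=95, qty=10): fills=none; bids=[#1:8@101 #2:10@95] asks=[-]
After op 3 cancel(order #2): fills=none; bids=[#1:8@101] asks=[-]
After op 4 [order #3] limit_buy(price=102, qty=5): fills=none; bids=[#3:5@102 #1:8@101] asks=[-]
After op 5 [order #4] limit_sell(price=99, qty=1): fills=#3x#4:1@102; bids=[#3:4@102 #1:8@101] asks=[-]
After op 6 cancel(order #4): fills=none; bids=[#3:4@102 #1:8@101] asks=[-]
After op 7 [order #5] limit_sell(price=97, qty=4): fills=#3x#5:4@102; bids=[#1:8@101] asks=[-]
After op 8 [order #6] limit_sell(price=103, qty=1): fills=none; bids=[#1:8@101] asks=[#6:1@103]
After op 9 [order #7] market_buy(qty=4): fills=#7x#6:1@103; bids=[#1:8@101] asks=[-]

Answer: BIDS (highest first):
  #1: 8@101
ASKS (lowest first):
  (empty)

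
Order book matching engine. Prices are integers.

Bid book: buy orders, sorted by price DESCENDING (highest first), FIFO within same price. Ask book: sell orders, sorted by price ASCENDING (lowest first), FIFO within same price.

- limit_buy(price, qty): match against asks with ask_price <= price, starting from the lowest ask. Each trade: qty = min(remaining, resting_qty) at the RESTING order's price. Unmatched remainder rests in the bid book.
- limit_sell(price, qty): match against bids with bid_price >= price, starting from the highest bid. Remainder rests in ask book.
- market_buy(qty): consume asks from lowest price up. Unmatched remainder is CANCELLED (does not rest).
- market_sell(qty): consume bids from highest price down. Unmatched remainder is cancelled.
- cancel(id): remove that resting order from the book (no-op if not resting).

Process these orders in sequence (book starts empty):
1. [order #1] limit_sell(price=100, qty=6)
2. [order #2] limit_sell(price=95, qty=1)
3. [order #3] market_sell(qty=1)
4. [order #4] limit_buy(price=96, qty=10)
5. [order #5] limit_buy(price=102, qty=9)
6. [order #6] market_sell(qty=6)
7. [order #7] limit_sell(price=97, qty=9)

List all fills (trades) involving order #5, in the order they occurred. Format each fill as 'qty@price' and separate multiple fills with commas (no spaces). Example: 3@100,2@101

Answer: 6@100,3@102

Derivation:
After op 1 [order #1] limit_sell(price=100, qty=6): fills=none; bids=[-] asks=[#1:6@100]
After op 2 [order #2] limit_sell(price=95, qty=1): fills=none; bids=[-] asks=[#2:1@95 #1:6@100]
After op 3 [order #3] market_sell(qty=1): fills=none; bids=[-] asks=[#2:1@95 #1:6@100]
After op 4 [order #4] limit_buy(price=96, qty=10): fills=#4x#2:1@95; bids=[#4:9@96] asks=[#1:6@100]
After op 5 [order #5] limit_buy(price=102, qty=9): fills=#5x#1:6@100; bids=[#5:3@102 #4:9@96] asks=[-]
After op 6 [order #6] market_sell(qty=6): fills=#5x#6:3@102 #4x#6:3@96; bids=[#4:6@96] asks=[-]
After op 7 [order #7] limit_sell(price=97, qty=9): fills=none; bids=[#4:6@96] asks=[#7:9@97]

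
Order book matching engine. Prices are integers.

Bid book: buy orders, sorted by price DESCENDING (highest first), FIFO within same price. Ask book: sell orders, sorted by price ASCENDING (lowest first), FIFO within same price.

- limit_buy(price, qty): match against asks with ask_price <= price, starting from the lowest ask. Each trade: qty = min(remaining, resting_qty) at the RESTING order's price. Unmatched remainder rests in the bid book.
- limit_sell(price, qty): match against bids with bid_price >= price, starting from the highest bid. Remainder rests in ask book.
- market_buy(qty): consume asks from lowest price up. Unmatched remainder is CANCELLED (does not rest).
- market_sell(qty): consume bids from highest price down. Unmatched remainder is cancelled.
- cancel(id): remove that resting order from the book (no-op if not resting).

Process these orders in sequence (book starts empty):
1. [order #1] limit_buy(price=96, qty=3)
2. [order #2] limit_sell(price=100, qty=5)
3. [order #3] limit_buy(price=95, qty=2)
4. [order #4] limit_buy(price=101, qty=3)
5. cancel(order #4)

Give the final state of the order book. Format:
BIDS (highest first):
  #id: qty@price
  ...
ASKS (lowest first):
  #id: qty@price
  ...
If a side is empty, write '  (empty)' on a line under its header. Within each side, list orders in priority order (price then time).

Answer: BIDS (highest first):
  #1: 3@96
  #3: 2@95
ASKS (lowest first):
  #2: 2@100

Derivation:
After op 1 [order #1] limit_buy(price=96, qty=3): fills=none; bids=[#1:3@96] asks=[-]
After op 2 [order #2] limit_sell(price=100, qty=5): fills=none; bids=[#1:3@96] asks=[#2:5@100]
After op 3 [order #3] limit_buy(price=95, qty=2): fills=none; bids=[#1:3@96 #3:2@95] asks=[#2:5@100]
After op 4 [order #4] limit_buy(price=101, qty=3): fills=#4x#2:3@100; bids=[#1:3@96 #3:2@95] asks=[#2:2@100]
After op 5 cancel(order #4): fills=none; bids=[#1:3@96 #3:2@95] asks=[#2:2@100]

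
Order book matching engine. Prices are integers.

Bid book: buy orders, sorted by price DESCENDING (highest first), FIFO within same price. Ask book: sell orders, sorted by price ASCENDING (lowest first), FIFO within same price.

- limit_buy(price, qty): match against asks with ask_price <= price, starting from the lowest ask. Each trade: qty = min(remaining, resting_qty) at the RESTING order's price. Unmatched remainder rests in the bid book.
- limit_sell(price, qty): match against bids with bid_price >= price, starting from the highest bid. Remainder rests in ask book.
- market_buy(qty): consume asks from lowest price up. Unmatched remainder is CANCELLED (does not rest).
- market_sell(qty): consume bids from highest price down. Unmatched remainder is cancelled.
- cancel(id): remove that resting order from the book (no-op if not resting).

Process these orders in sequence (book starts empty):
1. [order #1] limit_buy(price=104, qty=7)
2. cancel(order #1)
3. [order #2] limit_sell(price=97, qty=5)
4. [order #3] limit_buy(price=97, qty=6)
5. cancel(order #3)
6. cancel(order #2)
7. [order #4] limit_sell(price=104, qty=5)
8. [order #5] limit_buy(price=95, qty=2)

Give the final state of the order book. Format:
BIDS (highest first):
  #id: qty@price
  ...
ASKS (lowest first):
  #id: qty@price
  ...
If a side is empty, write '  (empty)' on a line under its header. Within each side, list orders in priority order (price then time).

Answer: BIDS (highest first):
  #5: 2@95
ASKS (lowest first):
  #4: 5@104

Derivation:
After op 1 [order #1] limit_buy(price=104, qty=7): fills=none; bids=[#1:7@104] asks=[-]
After op 2 cancel(order #1): fills=none; bids=[-] asks=[-]
After op 3 [order #2] limit_sell(price=97, qty=5): fills=none; bids=[-] asks=[#2:5@97]
After op 4 [order #3] limit_buy(price=97, qty=6): fills=#3x#2:5@97; bids=[#3:1@97] asks=[-]
After op 5 cancel(order #3): fills=none; bids=[-] asks=[-]
After op 6 cancel(order #2): fills=none; bids=[-] asks=[-]
After op 7 [order #4] limit_sell(price=104, qty=5): fills=none; bids=[-] asks=[#4:5@104]
After op 8 [order #5] limit_buy(price=95, qty=2): fills=none; bids=[#5:2@95] asks=[#4:5@104]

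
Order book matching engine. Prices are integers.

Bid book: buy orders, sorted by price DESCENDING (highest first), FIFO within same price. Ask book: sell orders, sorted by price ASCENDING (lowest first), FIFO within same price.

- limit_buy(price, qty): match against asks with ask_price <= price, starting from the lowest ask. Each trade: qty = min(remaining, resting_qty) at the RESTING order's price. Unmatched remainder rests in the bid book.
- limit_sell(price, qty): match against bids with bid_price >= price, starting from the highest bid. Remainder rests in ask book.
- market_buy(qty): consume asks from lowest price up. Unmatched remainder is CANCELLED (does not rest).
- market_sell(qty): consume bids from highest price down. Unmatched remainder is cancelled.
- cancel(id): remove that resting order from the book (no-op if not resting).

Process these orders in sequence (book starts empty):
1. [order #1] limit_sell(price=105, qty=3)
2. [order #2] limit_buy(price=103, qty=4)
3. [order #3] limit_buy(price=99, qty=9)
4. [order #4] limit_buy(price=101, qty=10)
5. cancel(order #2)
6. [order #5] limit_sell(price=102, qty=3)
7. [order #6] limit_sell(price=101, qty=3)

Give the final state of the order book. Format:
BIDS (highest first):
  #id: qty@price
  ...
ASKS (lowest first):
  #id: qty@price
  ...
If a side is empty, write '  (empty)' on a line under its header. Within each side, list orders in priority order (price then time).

After op 1 [order #1] limit_sell(price=105, qty=3): fills=none; bids=[-] asks=[#1:3@105]
After op 2 [order #2] limit_buy(price=103, qty=4): fills=none; bids=[#2:4@103] asks=[#1:3@105]
After op 3 [order #3] limit_buy(price=99, qty=9): fills=none; bids=[#2:4@103 #3:9@99] asks=[#1:3@105]
After op 4 [order #4] limit_buy(price=101, qty=10): fills=none; bids=[#2:4@103 #4:10@101 #3:9@99] asks=[#1:3@105]
After op 5 cancel(order #2): fills=none; bids=[#4:10@101 #3:9@99] asks=[#1:3@105]
After op 6 [order #5] limit_sell(price=102, qty=3): fills=none; bids=[#4:10@101 #3:9@99] asks=[#5:3@102 #1:3@105]
After op 7 [order #6] limit_sell(price=101, qty=3): fills=#4x#6:3@101; bids=[#4:7@101 #3:9@99] asks=[#5:3@102 #1:3@105]

Answer: BIDS (highest first):
  #4: 7@101
  #3: 9@99
ASKS (lowest first):
  #5: 3@102
  #1: 3@105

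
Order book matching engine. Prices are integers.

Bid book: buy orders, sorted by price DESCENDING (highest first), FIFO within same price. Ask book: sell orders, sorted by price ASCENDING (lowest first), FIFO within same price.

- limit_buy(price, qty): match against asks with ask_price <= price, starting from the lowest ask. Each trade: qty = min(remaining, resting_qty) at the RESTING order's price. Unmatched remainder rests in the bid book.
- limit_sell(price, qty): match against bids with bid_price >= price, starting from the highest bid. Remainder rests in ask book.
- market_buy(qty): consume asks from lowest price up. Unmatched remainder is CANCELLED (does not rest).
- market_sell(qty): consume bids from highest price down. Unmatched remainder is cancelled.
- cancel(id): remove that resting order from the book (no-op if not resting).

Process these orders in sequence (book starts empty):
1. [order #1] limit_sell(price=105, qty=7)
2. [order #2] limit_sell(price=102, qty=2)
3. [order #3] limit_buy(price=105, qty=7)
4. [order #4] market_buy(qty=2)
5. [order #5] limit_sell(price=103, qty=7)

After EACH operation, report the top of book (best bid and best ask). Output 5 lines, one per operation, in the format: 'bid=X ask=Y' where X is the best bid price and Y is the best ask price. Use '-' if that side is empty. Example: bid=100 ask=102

After op 1 [order #1] limit_sell(price=105, qty=7): fills=none; bids=[-] asks=[#1:7@105]
After op 2 [order #2] limit_sell(price=102, qty=2): fills=none; bids=[-] asks=[#2:2@102 #1:7@105]
After op 3 [order #3] limit_buy(price=105, qty=7): fills=#3x#2:2@102 #3x#1:5@105; bids=[-] asks=[#1:2@105]
After op 4 [order #4] market_buy(qty=2): fills=#4x#1:2@105; bids=[-] asks=[-]
After op 5 [order #5] limit_sell(price=103, qty=7): fills=none; bids=[-] asks=[#5:7@103]

Answer: bid=- ask=105
bid=- ask=102
bid=- ask=105
bid=- ask=-
bid=- ask=103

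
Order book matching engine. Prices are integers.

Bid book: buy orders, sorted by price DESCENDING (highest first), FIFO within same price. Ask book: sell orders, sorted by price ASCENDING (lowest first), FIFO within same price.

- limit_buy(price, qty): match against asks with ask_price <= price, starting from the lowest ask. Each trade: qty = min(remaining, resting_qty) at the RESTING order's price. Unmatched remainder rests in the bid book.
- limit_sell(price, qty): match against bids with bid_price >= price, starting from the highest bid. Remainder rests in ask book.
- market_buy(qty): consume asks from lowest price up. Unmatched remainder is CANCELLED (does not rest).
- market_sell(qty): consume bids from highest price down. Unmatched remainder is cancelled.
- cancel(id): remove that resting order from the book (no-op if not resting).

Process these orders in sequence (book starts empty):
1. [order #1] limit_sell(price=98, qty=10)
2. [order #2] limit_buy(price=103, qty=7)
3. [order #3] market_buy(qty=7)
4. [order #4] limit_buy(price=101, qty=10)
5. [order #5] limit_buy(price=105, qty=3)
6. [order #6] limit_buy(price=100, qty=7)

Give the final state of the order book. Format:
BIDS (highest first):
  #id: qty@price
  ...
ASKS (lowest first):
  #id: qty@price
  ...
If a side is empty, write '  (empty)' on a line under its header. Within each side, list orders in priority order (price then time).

Answer: BIDS (highest first):
  #5: 3@105
  #4: 10@101
  #6: 7@100
ASKS (lowest first):
  (empty)

Derivation:
After op 1 [order #1] limit_sell(price=98, qty=10): fills=none; bids=[-] asks=[#1:10@98]
After op 2 [order #2] limit_buy(price=103, qty=7): fills=#2x#1:7@98; bids=[-] asks=[#1:3@98]
After op 3 [order #3] market_buy(qty=7): fills=#3x#1:3@98; bids=[-] asks=[-]
After op 4 [order #4] limit_buy(price=101, qty=10): fills=none; bids=[#4:10@101] asks=[-]
After op 5 [order #5] limit_buy(price=105, qty=3): fills=none; bids=[#5:3@105 #4:10@101] asks=[-]
After op 6 [order #6] limit_buy(price=100, qty=7): fills=none; bids=[#5:3@105 #4:10@101 #6:7@100] asks=[-]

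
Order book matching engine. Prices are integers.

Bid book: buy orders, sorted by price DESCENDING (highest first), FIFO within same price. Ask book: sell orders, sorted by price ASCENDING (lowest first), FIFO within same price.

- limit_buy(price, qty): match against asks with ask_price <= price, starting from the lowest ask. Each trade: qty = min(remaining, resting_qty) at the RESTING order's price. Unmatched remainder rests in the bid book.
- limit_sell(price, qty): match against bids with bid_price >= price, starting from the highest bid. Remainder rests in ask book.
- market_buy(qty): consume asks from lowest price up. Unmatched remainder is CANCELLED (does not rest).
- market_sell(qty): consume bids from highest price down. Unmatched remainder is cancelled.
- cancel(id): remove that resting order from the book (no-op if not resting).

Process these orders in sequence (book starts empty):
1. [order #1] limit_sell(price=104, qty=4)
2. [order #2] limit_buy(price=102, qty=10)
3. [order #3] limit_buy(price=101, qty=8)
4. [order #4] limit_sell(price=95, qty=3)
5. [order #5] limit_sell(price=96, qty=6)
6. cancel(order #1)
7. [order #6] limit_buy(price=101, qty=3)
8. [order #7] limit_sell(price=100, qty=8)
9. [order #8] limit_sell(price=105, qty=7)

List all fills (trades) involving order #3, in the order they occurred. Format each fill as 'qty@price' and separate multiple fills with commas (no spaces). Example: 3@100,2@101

Answer: 7@101

Derivation:
After op 1 [order #1] limit_sell(price=104, qty=4): fills=none; bids=[-] asks=[#1:4@104]
After op 2 [order #2] limit_buy(price=102, qty=10): fills=none; bids=[#2:10@102] asks=[#1:4@104]
After op 3 [order #3] limit_buy(price=101, qty=8): fills=none; bids=[#2:10@102 #3:8@101] asks=[#1:4@104]
After op 4 [order #4] limit_sell(price=95, qty=3): fills=#2x#4:3@102; bids=[#2:7@102 #3:8@101] asks=[#1:4@104]
After op 5 [order #5] limit_sell(price=96, qty=6): fills=#2x#5:6@102; bids=[#2:1@102 #3:8@101] asks=[#1:4@104]
After op 6 cancel(order #1): fills=none; bids=[#2:1@102 #3:8@101] asks=[-]
After op 7 [order #6] limit_buy(price=101, qty=3): fills=none; bids=[#2:1@102 #3:8@101 #6:3@101] asks=[-]
After op 8 [order #7] limit_sell(price=100, qty=8): fills=#2x#7:1@102 #3x#7:7@101; bids=[#3:1@101 #6:3@101] asks=[-]
After op 9 [order #8] limit_sell(price=105, qty=7): fills=none; bids=[#3:1@101 #6:3@101] asks=[#8:7@105]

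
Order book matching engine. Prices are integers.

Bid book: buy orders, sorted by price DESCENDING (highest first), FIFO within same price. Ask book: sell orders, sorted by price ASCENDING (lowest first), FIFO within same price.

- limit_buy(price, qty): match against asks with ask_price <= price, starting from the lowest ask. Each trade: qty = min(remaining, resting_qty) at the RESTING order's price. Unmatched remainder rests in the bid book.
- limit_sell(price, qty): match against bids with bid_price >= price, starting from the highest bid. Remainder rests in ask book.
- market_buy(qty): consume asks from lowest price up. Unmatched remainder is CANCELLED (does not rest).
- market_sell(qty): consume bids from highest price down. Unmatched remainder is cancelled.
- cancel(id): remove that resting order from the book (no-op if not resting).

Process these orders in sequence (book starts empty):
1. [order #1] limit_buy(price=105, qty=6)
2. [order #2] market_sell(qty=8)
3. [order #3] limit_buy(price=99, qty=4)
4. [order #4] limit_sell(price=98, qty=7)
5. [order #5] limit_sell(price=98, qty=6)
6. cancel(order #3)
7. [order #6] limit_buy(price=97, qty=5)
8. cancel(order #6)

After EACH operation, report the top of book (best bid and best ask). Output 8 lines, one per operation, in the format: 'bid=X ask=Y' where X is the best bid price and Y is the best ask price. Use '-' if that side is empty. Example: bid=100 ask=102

After op 1 [order #1] limit_buy(price=105, qty=6): fills=none; bids=[#1:6@105] asks=[-]
After op 2 [order #2] market_sell(qty=8): fills=#1x#2:6@105; bids=[-] asks=[-]
After op 3 [order #3] limit_buy(price=99, qty=4): fills=none; bids=[#3:4@99] asks=[-]
After op 4 [order #4] limit_sell(price=98, qty=7): fills=#3x#4:4@99; bids=[-] asks=[#4:3@98]
After op 5 [order #5] limit_sell(price=98, qty=6): fills=none; bids=[-] asks=[#4:3@98 #5:6@98]
After op 6 cancel(order #3): fills=none; bids=[-] asks=[#4:3@98 #5:6@98]
After op 7 [order #6] limit_buy(price=97, qty=5): fills=none; bids=[#6:5@97] asks=[#4:3@98 #5:6@98]
After op 8 cancel(order #6): fills=none; bids=[-] asks=[#4:3@98 #5:6@98]

Answer: bid=105 ask=-
bid=- ask=-
bid=99 ask=-
bid=- ask=98
bid=- ask=98
bid=- ask=98
bid=97 ask=98
bid=- ask=98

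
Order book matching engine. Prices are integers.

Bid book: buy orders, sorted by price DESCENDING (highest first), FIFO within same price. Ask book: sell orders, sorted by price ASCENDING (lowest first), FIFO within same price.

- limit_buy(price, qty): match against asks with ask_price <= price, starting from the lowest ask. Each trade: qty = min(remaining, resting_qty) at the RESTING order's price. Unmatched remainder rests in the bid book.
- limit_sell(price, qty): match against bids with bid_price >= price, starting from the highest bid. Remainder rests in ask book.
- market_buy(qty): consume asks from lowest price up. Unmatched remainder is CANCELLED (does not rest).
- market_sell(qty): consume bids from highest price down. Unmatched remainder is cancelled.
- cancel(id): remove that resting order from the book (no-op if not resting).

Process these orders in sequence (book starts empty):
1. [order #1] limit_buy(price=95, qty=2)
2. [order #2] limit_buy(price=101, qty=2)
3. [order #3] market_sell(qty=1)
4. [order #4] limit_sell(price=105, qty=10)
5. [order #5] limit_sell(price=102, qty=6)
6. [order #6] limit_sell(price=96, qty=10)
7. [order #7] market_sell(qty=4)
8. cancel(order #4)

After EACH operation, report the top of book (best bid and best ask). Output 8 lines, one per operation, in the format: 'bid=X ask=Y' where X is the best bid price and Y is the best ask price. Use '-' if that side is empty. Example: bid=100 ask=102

Answer: bid=95 ask=-
bid=101 ask=-
bid=101 ask=-
bid=101 ask=105
bid=101 ask=102
bid=95 ask=96
bid=- ask=96
bid=- ask=96

Derivation:
After op 1 [order #1] limit_buy(price=95, qty=2): fills=none; bids=[#1:2@95] asks=[-]
After op 2 [order #2] limit_buy(price=101, qty=2): fills=none; bids=[#2:2@101 #1:2@95] asks=[-]
After op 3 [order #3] market_sell(qty=1): fills=#2x#3:1@101; bids=[#2:1@101 #1:2@95] asks=[-]
After op 4 [order #4] limit_sell(price=105, qty=10): fills=none; bids=[#2:1@101 #1:2@95] asks=[#4:10@105]
After op 5 [order #5] limit_sell(price=102, qty=6): fills=none; bids=[#2:1@101 #1:2@95] asks=[#5:6@102 #4:10@105]
After op 6 [order #6] limit_sell(price=96, qty=10): fills=#2x#6:1@101; bids=[#1:2@95] asks=[#6:9@96 #5:6@102 #4:10@105]
After op 7 [order #7] market_sell(qty=4): fills=#1x#7:2@95; bids=[-] asks=[#6:9@96 #5:6@102 #4:10@105]
After op 8 cancel(order #4): fills=none; bids=[-] asks=[#6:9@96 #5:6@102]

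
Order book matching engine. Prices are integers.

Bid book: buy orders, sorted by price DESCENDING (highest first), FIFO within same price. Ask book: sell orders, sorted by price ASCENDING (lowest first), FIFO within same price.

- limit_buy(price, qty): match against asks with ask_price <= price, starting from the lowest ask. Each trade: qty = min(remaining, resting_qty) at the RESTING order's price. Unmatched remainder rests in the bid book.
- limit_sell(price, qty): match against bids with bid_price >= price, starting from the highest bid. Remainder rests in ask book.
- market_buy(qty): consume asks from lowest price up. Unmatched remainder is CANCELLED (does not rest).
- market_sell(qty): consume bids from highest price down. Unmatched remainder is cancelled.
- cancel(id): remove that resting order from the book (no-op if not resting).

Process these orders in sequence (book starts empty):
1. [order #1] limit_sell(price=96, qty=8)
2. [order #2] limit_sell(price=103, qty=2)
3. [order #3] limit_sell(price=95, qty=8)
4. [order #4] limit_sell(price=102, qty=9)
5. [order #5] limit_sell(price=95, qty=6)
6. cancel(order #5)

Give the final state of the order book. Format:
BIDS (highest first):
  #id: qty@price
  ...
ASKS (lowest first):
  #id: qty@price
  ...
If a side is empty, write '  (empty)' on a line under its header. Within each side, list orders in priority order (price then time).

After op 1 [order #1] limit_sell(price=96, qty=8): fills=none; bids=[-] asks=[#1:8@96]
After op 2 [order #2] limit_sell(price=103, qty=2): fills=none; bids=[-] asks=[#1:8@96 #2:2@103]
After op 3 [order #3] limit_sell(price=95, qty=8): fills=none; bids=[-] asks=[#3:8@95 #1:8@96 #2:2@103]
After op 4 [order #4] limit_sell(price=102, qty=9): fills=none; bids=[-] asks=[#3:8@95 #1:8@96 #4:9@102 #2:2@103]
After op 5 [order #5] limit_sell(price=95, qty=6): fills=none; bids=[-] asks=[#3:8@95 #5:6@95 #1:8@96 #4:9@102 #2:2@103]
After op 6 cancel(order #5): fills=none; bids=[-] asks=[#3:8@95 #1:8@96 #4:9@102 #2:2@103]

Answer: BIDS (highest first):
  (empty)
ASKS (lowest first):
  #3: 8@95
  #1: 8@96
  #4: 9@102
  #2: 2@103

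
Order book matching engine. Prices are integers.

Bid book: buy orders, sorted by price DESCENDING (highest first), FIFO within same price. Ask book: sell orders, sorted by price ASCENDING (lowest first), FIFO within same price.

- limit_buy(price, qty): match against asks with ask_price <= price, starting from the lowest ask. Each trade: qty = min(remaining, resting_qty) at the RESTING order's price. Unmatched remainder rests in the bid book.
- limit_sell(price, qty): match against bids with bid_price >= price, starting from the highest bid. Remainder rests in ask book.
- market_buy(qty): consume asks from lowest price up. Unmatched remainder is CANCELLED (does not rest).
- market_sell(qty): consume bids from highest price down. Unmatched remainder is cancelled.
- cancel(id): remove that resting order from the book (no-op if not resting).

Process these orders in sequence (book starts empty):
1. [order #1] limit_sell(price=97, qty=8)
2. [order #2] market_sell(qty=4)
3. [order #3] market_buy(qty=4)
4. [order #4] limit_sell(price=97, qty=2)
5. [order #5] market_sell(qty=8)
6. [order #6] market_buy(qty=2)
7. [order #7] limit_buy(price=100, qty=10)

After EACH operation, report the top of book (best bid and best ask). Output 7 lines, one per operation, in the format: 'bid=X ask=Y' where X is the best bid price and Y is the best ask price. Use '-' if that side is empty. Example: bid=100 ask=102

Answer: bid=- ask=97
bid=- ask=97
bid=- ask=97
bid=- ask=97
bid=- ask=97
bid=- ask=97
bid=100 ask=-

Derivation:
After op 1 [order #1] limit_sell(price=97, qty=8): fills=none; bids=[-] asks=[#1:8@97]
After op 2 [order #2] market_sell(qty=4): fills=none; bids=[-] asks=[#1:8@97]
After op 3 [order #3] market_buy(qty=4): fills=#3x#1:4@97; bids=[-] asks=[#1:4@97]
After op 4 [order #4] limit_sell(price=97, qty=2): fills=none; bids=[-] asks=[#1:4@97 #4:2@97]
After op 5 [order #5] market_sell(qty=8): fills=none; bids=[-] asks=[#1:4@97 #4:2@97]
After op 6 [order #6] market_buy(qty=2): fills=#6x#1:2@97; bids=[-] asks=[#1:2@97 #4:2@97]
After op 7 [order #7] limit_buy(price=100, qty=10): fills=#7x#1:2@97 #7x#4:2@97; bids=[#7:6@100] asks=[-]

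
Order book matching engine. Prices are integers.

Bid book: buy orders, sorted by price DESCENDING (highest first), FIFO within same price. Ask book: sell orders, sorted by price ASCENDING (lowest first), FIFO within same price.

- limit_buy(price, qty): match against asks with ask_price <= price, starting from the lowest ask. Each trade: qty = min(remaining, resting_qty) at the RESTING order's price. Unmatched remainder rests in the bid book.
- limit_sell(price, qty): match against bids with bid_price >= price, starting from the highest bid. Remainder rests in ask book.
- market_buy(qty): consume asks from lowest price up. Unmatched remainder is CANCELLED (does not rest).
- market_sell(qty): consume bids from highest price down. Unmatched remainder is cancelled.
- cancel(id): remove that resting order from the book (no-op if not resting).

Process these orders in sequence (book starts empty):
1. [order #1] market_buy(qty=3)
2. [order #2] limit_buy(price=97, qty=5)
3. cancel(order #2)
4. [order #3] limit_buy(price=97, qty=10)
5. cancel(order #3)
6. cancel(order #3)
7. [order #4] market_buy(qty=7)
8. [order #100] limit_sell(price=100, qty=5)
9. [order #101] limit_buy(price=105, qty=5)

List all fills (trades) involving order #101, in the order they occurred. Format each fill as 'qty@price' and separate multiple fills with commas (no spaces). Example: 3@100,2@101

After op 1 [order #1] market_buy(qty=3): fills=none; bids=[-] asks=[-]
After op 2 [order #2] limit_buy(price=97, qty=5): fills=none; bids=[#2:5@97] asks=[-]
After op 3 cancel(order #2): fills=none; bids=[-] asks=[-]
After op 4 [order #3] limit_buy(price=97, qty=10): fills=none; bids=[#3:10@97] asks=[-]
After op 5 cancel(order #3): fills=none; bids=[-] asks=[-]
After op 6 cancel(order #3): fills=none; bids=[-] asks=[-]
After op 7 [order #4] market_buy(qty=7): fills=none; bids=[-] asks=[-]
After op 8 [order #100] limit_sell(price=100, qty=5): fills=none; bids=[-] asks=[#100:5@100]
After op 9 [order #101] limit_buy(price=105, qty=5): fills=#101x#100:5@100; bids=[-] asks=[-]

Answer: 5@100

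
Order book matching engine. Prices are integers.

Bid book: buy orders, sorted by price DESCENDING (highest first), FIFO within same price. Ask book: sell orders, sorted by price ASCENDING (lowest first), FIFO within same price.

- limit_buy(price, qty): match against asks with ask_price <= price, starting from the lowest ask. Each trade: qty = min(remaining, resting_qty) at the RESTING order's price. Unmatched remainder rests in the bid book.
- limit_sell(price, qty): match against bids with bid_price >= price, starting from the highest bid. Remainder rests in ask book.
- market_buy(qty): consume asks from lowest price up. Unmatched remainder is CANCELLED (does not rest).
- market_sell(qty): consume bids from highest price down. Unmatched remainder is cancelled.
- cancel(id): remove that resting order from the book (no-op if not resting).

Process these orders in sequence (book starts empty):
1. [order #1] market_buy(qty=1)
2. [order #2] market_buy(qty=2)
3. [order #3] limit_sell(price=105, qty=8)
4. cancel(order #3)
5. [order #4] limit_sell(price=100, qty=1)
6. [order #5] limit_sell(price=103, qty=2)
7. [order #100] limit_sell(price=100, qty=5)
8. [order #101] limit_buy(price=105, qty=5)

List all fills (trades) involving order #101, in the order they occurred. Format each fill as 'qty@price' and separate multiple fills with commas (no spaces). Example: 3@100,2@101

Answer: 1@100,4@100

Derivation:
After op 1 [order #1] market_buy(qty=1): fills=none; bids=[-] asks=[-]
After op 2 [order #2] market_buy(qty=2): fills=none; bids=[-] asks=[-]
After op 3 [order #3] limit_sell(price=105, qty=8): fills=none; bids=[-] asks=[#3:8@105]
After op 4 cancel(order #3): fills=none; bids=[-] asks=[-]
After op 5 [order #4] limit_sell(price=100, qty=1): fills=none; bids=[-] asks=[#4:1@100]
After op 6 [order #5] limit_sell(price=103, qty=2): fills=none; bids=[-] asks=[#4:1@100 #5:2@103]
After op 7 [order #100] limit_sell(price=100, qty=5): fills=none; bids=[-] asks=[#4:1@100 #100:5@100 #5:2@103]
After op 8 [order #101] limit_buy(price=105, qty=5): fills=#101x#4:1@100 #101x#100:4@100; bids=[-] asks=[#100:1@100 #5:2@103]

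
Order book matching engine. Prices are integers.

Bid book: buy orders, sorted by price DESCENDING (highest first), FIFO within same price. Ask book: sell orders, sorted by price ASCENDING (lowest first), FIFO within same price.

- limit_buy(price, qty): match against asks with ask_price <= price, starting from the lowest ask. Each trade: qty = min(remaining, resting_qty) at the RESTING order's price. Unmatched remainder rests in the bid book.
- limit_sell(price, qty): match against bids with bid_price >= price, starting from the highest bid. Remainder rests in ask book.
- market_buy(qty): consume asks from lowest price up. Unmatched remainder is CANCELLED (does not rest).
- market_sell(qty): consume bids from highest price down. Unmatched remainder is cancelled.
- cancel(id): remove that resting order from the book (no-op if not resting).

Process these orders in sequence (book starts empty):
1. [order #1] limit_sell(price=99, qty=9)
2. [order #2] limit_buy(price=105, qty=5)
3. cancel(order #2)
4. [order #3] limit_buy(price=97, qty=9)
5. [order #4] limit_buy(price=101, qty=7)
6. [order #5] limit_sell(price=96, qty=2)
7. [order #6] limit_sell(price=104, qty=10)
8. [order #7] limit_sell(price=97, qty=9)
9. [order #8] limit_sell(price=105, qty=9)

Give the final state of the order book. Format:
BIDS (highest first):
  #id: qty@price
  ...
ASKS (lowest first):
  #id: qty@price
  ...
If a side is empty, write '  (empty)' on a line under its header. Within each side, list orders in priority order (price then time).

After op 1 [order #1] limit_sell(price=99, qty=9): fills=none; bids=[-] asks=[#1:9@99]
After op 2 [order #2] limit_buy(price=105, qty=5): fills=#2x#1:5@99; bids=[-] asks=[#1:4@99]
After op 3 cancel(order #2): fills=none; bids=[-] asks=[#1:4@99]
After op 4 [order #3] limit_buy(price=97, qty=9): fills=none; bids=[#3:9@97] asks=[#1:4@99]
After op 5 [order #4] limit_buy(price=101, qty=7): fills=#4x#1:4@99; bids=[#4:3@101 #3:9@97] asks=[-]
After op 6 [order #5] limit_sell(price=96, qty=2): fills=#4x#5:2@101; bids=[#4:1@101 #3:9@97] asks=[-]
After op 7 [order #6] limit_sell(price=104, qty=10): fills=none; bids=[#4:1@101 #3:9@97] asks=[#6:10@104]
After op 8 [order #7] limit_sell(price=97, qty=9): fills=#4x#7:1@101 #3x#7:8@97; bids=[#3:1@97] asks=[#6:10@104]
After op 9 [order #8] limit_sell(price=105, qty=9): fills=none; bids=[#3:1@97] asks=[#6:10@104 #8:9@105]

Answer: BIDS (highest first):
  #3: 1@97
ASKS (lowest first):
  #6: 10@104
  #8: 9@105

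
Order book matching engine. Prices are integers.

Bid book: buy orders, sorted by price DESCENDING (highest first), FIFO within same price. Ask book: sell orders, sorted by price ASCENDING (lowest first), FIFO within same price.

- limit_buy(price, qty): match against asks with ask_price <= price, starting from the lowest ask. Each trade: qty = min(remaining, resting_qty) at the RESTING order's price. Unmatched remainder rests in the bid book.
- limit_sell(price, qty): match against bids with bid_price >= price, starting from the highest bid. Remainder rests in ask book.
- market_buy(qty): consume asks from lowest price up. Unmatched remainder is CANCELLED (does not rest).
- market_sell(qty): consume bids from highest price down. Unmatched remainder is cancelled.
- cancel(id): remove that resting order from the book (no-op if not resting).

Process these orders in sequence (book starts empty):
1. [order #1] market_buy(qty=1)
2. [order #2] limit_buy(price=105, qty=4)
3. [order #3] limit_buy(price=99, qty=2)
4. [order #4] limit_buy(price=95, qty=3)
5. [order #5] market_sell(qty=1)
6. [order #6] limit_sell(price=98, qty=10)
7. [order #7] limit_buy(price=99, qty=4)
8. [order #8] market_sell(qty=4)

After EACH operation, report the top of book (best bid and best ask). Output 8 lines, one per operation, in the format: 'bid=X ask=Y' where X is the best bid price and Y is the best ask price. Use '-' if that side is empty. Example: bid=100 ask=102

After op 1 [order #1] market_buy(qty=1): fills=none; bids=[-] asks=[-]
After op 2 [order #2] limit_buy(price=105, qty=4): fills=none; bids=[#2:4@105] asks=[-]
After op 3 [order #3] limit_buy(price=99, qty=2): fills=none; bids=[#2:4@105 #3:2@99] asks=[-]
After op 4 [order #4] limit_buy(price=95, qty=3): fills=none; bids=[#2:4@105 #3:2@99 #4:3@95] asks=[-]
After op 5 [order #5] market_sell(qty=1): fills=#2x#5:1@105; bids=[#2:3@105 #3:2@99 #4:3@95] asks=[-]
After op 6 [order #6] limit_sell(price=98, qty=10): fills=#2x#6:3@105 #3x#6:2@99; bids=[#4:3@95] asks=[#6:5@98]
After op 7 [order #7] limit_buy(price=99, qty=4): fills=#7x#6:4@98; bids=[#4:3@95] asks=[#6:1@98]
After op 8 [order #8] market_sell(qty=4): fills=#4x#8:3@95; bids=[-] asks=[#6:1@98]

Answer: bid=- ask=-
bid=105 ask=-
bid=105 ask=-
bid=105 ask=-
bid=105 ask=-
bid=95 ask=98
bid=95 ask=98
bid=- ask=98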